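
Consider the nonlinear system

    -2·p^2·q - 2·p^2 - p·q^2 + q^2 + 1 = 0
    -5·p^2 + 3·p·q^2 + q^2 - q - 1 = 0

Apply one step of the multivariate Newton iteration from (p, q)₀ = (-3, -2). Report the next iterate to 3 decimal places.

At (-3, -2): F = (35.000, -76.000).
Jacobian J = [[-4·p·q - 4·p - q^2, -2·p^2 - 2·p·q + 2·q], [-10·p + 3·q^2, 6·p·q + 2·q - 1]].
At the point, J = [[-16.000, -34.000], [42.000, 31.000]] (det J = 932.000).
Solving J·Δ = −F gives Δ = (1.608, 0.273).
Then the next iterate is (p, q)₁ = (-1.392, -1.727).

(-1.392, -1.727)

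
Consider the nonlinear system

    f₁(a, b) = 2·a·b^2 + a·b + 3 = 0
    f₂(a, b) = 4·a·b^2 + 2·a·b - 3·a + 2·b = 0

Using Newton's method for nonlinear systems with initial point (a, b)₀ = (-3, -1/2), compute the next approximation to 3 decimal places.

(-3.000, -1.500)

At (-3, -1/2): F = (3.000, 8.000).
Jacobian J = [[2·b^2 + b, 4·a·b + a], [4·b^2 + 2·b - 3, 8·a·b + 2·a + 2]].
At the point, J = [[0.000, 3.000], [-3.000, 8.000]] (det J = 9.000).
Solving J·Δ = −F gives Δ = (0.000, -1.000).
Then the next iterate is (a, b)₁ = (-3.000, -1.500).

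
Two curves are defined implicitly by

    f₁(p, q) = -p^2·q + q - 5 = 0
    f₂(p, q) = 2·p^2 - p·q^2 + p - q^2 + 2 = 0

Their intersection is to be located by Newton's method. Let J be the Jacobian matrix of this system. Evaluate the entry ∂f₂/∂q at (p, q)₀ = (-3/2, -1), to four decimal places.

-1.0000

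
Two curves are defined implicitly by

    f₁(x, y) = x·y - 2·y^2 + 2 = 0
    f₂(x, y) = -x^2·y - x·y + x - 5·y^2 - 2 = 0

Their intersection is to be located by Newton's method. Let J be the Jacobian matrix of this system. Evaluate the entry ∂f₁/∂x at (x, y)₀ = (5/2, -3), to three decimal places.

-3.000

∂f₁/∂x = y.
At (5/2, -3) this is -3.000.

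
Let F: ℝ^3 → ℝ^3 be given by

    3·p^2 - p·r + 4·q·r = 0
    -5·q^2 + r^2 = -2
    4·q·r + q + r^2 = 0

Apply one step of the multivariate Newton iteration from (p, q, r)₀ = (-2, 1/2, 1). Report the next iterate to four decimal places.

(-1.0385, 0.5000, 0.1250)

At (-2, 1/2, 1): F = (16.0000, 1.7500, 3.5000).
Jacobian J = [[6·p - r, 4·r, -p + 4·q], [0, -10·q, 2·r], [0, 4·r + 1, 4·q + 2·r]].
At the point, J = [[-13.0000, 4.0000, 4.0000], [0.0000, -5.0000, 2.0000], [0.0000, 5.0000, 4.0000]] (det J = 390.0000).
Solving J·Δ = −F gives Δ = (0.9615, 0.0000, -0.8750).
Then the next iterate is (p, q, r)₁ = (-1.0385, 0.5000, 0.1250).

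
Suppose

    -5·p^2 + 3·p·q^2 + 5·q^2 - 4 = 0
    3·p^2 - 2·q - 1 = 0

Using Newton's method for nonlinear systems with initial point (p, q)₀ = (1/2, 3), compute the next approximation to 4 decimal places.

(1.3525, 1.1537)

At (1/2, 3): F = (53.2500, -6.2500).
Jacobian J = [[-10·p + 3·q^2, 6·p·q + 10·q], [6·p, -2]].
At the point, J = [[22.0000, 39.0000], [3.0000, -2.0000]] (det J = -161.0000).
Solving J·Δ = −F gives Δ = (0.8525, -1.8463).
Then the next iterate is (p, q)₁ = (1.3525, 1.1537).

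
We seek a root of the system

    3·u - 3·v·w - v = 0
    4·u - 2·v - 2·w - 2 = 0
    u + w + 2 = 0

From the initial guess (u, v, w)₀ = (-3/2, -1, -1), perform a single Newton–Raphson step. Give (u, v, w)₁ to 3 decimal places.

(0.167, 1.500, -2.167)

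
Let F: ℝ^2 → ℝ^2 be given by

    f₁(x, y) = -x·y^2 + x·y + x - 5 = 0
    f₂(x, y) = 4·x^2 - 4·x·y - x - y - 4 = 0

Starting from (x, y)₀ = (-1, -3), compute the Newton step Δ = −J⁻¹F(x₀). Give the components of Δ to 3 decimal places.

(-3.167, 5.833)

At (-1, -3): F = (6.000, -8.000).
Jacobian J = [[-y^2 + y + 1, -2·x·y + x], [8·x - 4·y - 1, -4·x - 1]].
At the point, J = [[-11.000, -7.000], [3.000, 3.000]] (det J = -12.000).
Solving J·Δ = −F gives Δ = (-3.167, 5.833).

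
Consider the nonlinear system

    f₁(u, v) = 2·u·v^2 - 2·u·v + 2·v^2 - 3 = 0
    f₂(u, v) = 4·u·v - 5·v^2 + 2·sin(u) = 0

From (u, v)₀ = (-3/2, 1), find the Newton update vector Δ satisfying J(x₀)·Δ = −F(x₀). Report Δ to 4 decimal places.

At (-3/2, 1): F = (-1.0000, -12.994990).
Jacobian J = [[2·v^2 - 2·v, 4·u·v - 2·u + 4·v], [4·v + 2·cos(u), 4·u - 10·v]].
At the point, J = [[0.0000, 1.0000], [4.141474, -16.0000]] (det J = -4.141474).
Solving J·Δ = −F gives Δ = (7.0011, 1.0000).

(7.0011, 1.0000)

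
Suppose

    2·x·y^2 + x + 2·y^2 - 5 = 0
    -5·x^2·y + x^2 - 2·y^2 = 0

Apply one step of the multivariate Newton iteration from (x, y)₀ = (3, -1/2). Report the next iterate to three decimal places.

At (3, -1/2): F = (0.000, 31.000).
Jacobian J = [[2·y^2 + 1, 4·x·y + 4·y], [-10·x·y + 2·x, -5·x^2 - 4·y]].
At the point, J = [[1.500, -8.000], [21.000, -43.000]] (det J = 103.500).
Solving J·Δ = −F gives Δ = (-2.396, -0.449).
Then the next iterate is (x, y)₁ = (0.604, -0.949).

(0.604, -0.949)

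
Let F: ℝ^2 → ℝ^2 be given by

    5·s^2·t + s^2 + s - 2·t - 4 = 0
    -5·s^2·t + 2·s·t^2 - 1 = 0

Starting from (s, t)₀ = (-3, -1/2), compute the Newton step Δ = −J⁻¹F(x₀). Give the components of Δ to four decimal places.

(0.4261, 0.3544)

At (-3, -1/2): F = (-19.5000, 20.0000).
Jacobian J = [[10·s·t + 2·s + 1, 5·s^2 - 2], [-10·s·t + 2·t^2, -5·s^2 + 4·s·t]].
At the point, J = [[10.0000, 43.0000], [-14.5000, -39.0000]] (det J = 233.5000).
Solving J·Δ = −F gives Δ = (0.4261, 0.3544).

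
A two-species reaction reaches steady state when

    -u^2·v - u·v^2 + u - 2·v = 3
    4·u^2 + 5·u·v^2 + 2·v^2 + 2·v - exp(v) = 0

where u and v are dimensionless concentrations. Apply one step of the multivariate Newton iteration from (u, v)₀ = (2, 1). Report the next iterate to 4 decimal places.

At (2, 1): F = (-9.0000, 27.281718).
Jacobian J = [[-2·u·v - v^2 + 1, -u^2 - 2·u·v - 2], [8·u + 5·v^2, 10·u·v + 4·v - exp(v) + 2]].
At the point, J = [[-4.0000, -10.0000], [21.0000, 23.281718]] (det J = 116.873127).
Solving J·Δ = −F gives Δ = (-0.5415, -0.6834).
Then the next iterate is (u, v)₁ = (1.4585, 0.3166).

(1.4585, 0.3166)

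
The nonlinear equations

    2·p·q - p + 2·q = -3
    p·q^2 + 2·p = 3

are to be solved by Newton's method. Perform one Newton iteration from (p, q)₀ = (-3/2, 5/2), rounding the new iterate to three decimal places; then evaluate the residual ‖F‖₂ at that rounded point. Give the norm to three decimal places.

At (-3/2, 5/2): F = (2.000, -15.375).
Jacobian J = [[2·q - 1, 2·p + 2], [q^2 + 2, 2·p·q]].
At the point, J = [[4.000, -1.000], [8.250, -7.500]] (det J = -21.750).
Solving J·Δ = −F gives Δ = (-1.397, -3.586).
Then the next iterate is (p, q)₁ = (-2.897, -1.086).
Re-evaluating at (-2.897, -1.086): F = (10.01728, -12.21071), so ‖F‖₂ = 15.794.

15.794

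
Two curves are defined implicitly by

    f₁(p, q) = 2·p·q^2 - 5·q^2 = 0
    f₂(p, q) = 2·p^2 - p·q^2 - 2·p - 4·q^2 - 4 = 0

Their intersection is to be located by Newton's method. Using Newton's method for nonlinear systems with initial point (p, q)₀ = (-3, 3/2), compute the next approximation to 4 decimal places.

At (-3, 3/2): F = (-24.7500, 17.7500).
Jacobian J = [[2·q^2, 4·p·q - 10·q], [4·p - q^2 - 2, -2·p·q - 8·q]].
At the point, J = [[4.5000, -33.0000], [-16.2500, -3.0000]] (det J = -549.7500).
Solving J·Δ = −F gives Δ = (1.2005, -0.5863).
Then the next iterate is (p, q)₁ = (-1.7995, 0.9137).

(-1.7995, 0.9137)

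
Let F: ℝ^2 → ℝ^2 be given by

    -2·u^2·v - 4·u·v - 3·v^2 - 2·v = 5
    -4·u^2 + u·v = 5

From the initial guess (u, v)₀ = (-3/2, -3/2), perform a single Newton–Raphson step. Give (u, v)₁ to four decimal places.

(-0.1268, 0.2788)

At (-3/2, -3/2): F = (-11.0000, -11.7500).
Jacobian J = [[-4·u·v - 4·v, -2·u^2 - 4·u - 6·v - 2], [-8·u + v, u]].
At the point, J = [[-3.0000, 8.5000], [10.5000, -1.5000]] (det J = -84.7500).
Solving J·Δ = −F gives Δ = (1.3732, 1.7788).
Then the next iterate is (u, v)₁ = (-0.1268, 0.2788).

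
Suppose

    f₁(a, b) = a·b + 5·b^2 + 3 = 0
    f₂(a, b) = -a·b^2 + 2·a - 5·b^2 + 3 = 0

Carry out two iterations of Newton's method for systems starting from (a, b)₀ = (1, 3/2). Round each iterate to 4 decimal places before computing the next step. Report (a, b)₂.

(8.2209, -2.0834)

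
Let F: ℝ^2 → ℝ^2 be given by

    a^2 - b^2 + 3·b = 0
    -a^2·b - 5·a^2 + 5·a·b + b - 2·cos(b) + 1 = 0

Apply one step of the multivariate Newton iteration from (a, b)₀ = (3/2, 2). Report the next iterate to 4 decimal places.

At (3/2, 2): F = (4.2500, 3.082294).
Jacobian J = [[2·a, -2·b + 3], [-2·a·b - 10·a + 5·b, -a^2 + 5·a + 2·sin(b) + 1]].
At the point, J = [[3.0000, -1.0000], [-11.0000, 8.068595]] (det J = 13.205785).
Solving J·Δ = −F gives Δ = (-2.8301, -4.2403).
Then the next iterate is (a, b)₁ = (-1.3301, -2.2403).

(-1.3301, -2.2403)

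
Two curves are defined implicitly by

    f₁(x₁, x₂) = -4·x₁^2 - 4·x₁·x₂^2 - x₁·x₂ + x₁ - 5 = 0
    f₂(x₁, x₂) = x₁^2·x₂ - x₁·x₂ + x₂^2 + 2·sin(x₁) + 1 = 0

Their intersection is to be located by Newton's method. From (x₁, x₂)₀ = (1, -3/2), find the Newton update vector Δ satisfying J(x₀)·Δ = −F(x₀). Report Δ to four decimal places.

At (1, -3/2): F = (-15.5000, 4.932942).
Jacobian J = [[-8·x₁ - 4·x₂^2 - x₂ + 1, -8·x₁·x₂ - x₁], [2·x₁·x₂ - x₂ + 2·cos(x₁), x₁^2 - x₁ + 2·x₂]].
At the point, J = [[-14.5000, 11.0000], [-0.419395, -3.0000]] (det J = 48.113349).
Solving J·Δ = −F gives Δ = (0.1613, 1.6218).

(0.1613, 1.6218)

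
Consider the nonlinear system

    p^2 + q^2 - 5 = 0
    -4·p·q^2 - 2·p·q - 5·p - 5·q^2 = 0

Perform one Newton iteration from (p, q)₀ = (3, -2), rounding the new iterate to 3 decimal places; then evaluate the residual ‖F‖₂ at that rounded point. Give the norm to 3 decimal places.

At (3, -2): F = (8.000, -71.000).
Jacobian J = [[2·p, 2·q], [-4·q^2 - 2·q - 5, -8·p·q - 2·p - 10·q]].
At the point, J = [[6.000, -4.000], [-17.000, 62.000]] (det J = 304.000).
Solving J·Δ = −F gives Δ = (-0.697, 0.954).
Then the next iterate is (p, q)₁ = (2.303, -1.046).
Re-evaluating at (2.303, -1.046): F = (1.39792, -22.24670), so ‖F‖₂ = 22.291.

22.291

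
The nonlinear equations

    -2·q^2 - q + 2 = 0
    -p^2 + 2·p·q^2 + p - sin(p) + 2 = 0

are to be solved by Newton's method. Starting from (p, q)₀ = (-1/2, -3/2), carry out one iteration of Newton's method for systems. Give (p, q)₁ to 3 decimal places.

(-0.514, -1.300)

At (-1/2, -3/2): F = (-1.000, -0.52057).
Jacobian J = [[0, -4·q - 1], [-2·p + 2·q^2 - cos(p) + 1, 4·p·q]].
At the point, J = [[0.000, 5.000], [5.62242, 3.000]] (det J = -28.11209).
Solving J·Δ = −F gives Δ = (-0.014, 0.200).
Then the next iterate is (p, q)₁ = (-0.514, -1.300).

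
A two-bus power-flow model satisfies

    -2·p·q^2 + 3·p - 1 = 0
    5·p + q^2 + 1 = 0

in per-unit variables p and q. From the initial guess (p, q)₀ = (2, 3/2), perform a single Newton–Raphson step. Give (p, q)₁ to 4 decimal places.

At (2, 3/2): F = (-4.0000, 13.2500).
Jacobian J = [[-2·q^2 + 3, -4·p·q], [5, 2·q]].
At the point, J = [[-1.5000, -12.0000], [5.0000, 3.0000]] (det J = 55.5000).
Solving J·Δ = −F gives Δ = (-2.6486, -0.0023).
Then the next iterate is (p, q)₁ = (-0.6486, 1.4977).

(-0.6486, 1.4977)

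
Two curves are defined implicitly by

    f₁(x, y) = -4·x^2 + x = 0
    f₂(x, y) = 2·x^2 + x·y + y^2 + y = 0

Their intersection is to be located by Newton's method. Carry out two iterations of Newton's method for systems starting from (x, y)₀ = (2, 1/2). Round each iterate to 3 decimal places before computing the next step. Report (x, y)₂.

At (2, 1/2): F = (-14.000, 9.750).
Jacobian J = [[-8·x + 1, 0], [4·x + y, x + 2·y + 1]].
At the point, J = [[-15.000, 0.000], [8.500, 4.000]] (det J = -60.000).
Solving J·Δ = −F gives Δ = (-0.933, -0.454).
Then the next iterate is (x, y)₁ = (1.067, 0.046).
Round to (1.067, 0.046) and repeat: F = (-3.48696, 2.37418), J = [[-7.536, 0.000], [4.314, 2.159]].
Δ = (-0.463, -0.175), so (x, y)₂ = (0.604, -0.129).

(0.604, -0.129)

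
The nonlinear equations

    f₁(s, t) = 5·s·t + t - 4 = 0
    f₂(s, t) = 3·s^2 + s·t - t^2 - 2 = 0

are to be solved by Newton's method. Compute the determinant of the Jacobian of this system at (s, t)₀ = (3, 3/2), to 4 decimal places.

-312.0000

J = [[5·t, 5·s + 1], [6·s + t, s - 2·t]].
At the point, J = [[7.5000, 16.0000], [19.5000, 0.0000]].
det J = -312.0000.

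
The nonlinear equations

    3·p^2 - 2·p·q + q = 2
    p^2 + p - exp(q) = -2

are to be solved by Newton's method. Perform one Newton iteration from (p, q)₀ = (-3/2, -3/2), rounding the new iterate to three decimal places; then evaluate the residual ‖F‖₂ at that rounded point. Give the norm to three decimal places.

0.712

At (-3/2, -3/2): F = (-1.250, 2.52687).
Jacobian J = [[6·p - 2·q, -2·p + 1], [2·p + 1, -exp(q)]].
At the point, J = [[-6.000, 4.000], [-2.000, -0.22313]] (det J = 9.33878).
Solving J·Δ = −F gives Δ = (1.052, 1.891).
Then the next iterate is (p, q)₁ = (-0.448, 0.391).
Re-evaluating at (-0.448, 0.391): F = (-0.65655, 0.27425), so ‖F‖₂ = 0.712.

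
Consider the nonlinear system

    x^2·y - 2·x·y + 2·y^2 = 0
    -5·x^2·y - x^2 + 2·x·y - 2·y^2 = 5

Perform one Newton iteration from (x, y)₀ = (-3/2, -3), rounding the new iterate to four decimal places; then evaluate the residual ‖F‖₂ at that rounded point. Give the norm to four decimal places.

4.3125

At (-3/2, -3): F = (2.2500, 17.5000).
Jacobian J = [[2·x·y - 2·y, x^2 - 2·x + 4·y], [-10·x·y - 2·x + 2·y, -5·x^2 + 2·x - 4·y]].
At the point, J = [[15.0000, -6.7500], [-48.0000, -2.2500]] (det J = -357.7500).
Solving J·Δ = −F gives Δ = (0.3160, 1.0356).
Then the next iterate is (x, y)₁ = (-1.1840, -1.9644).
Re-evaluating at (-1.1840, -1.9644): F = (0.312230, 4.301138), so ‖F‖₂ = 4.3125.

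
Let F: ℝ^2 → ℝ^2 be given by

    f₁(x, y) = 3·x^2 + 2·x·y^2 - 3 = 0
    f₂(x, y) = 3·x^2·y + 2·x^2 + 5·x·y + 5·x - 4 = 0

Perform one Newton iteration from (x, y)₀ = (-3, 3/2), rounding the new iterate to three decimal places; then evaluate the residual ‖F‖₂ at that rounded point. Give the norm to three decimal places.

At (-3, 3/2): F = (10.500, 17.000).
Jacobian J = [[6·x + 2·y^2, 4·x·y], [6·x·y + 4·x + 5·y + 5, 3·x^2 + 5·x]].
At the point, J = [[-13.500, -18.000], [-26.500, 12.000]] (det J = -639.000).
Solving J·Δ = −F gives Δ = (0.676, 0.076).
Then the next iterate is (x, y)₁ = (-2.324, 1.576).
Re-evaluating at (-2.324, 1.576): F = (1.65834, 2.40465), so ‖F‖₂ = 2.921.

2.921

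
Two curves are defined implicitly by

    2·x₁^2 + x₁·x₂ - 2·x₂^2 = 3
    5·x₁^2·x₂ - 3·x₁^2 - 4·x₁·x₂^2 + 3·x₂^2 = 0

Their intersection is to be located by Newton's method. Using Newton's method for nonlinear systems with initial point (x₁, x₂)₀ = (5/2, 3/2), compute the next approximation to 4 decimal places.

At (5/2, 3/2): F = (8.7500, 12.3750).
Jacobian J = [[4·x₁ + x₂, x₁ - 4·x₂], [10·x₁·x₂ - 6·x₁ - 4·x₂^2, 5·x₁^2 - 8·x₁·x₂ + 6·x₂]].
At the point, J = [[11.5000, -3.5000], [13.5000, 10.2500]] (det J = 165.1250).
Solving J·Δ = −F gives Δ = (-0.8055, -0.1465).
Then the next iterate is (x₁, x₂)₁ = (1.6945, 1.3535).

(1.6945, 1.3535)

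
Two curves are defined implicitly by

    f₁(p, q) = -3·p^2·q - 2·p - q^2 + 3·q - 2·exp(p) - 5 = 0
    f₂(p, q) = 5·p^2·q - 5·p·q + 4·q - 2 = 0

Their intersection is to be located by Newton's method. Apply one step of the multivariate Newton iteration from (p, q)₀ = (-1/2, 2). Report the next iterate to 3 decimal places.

(-1.463, -2.226)

At (-1/2, 2): F = (-4.71306, 13.500).
Jacobian J = [[-6·p·q - 2·exp(p) - 2, -3·p^2 - 2·q + 3], [10·p·q - 5·q, 5·p^2 - 5·p + 4]].
At the point, J = [[2.78694, -1.750], [-20.000, 7.750]] (det J = -13.40123).
Solving J·Δ = −F gives Δ = (-0.963, -4.226).
Then the next iterate is (p, q)₁ = (-1.463, -2.226).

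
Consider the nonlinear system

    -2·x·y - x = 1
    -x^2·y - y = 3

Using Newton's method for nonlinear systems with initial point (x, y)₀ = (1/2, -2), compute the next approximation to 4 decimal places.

(-0.1429, -3.4286)

At (1/2, -2): F = (0.5000, -0.5000).
Jacobian J = [[-2·y - 1, -2·x], [-2·x·y, -x^2 - 1]].
At the point, J = [[3.0000, -1.0000], [2.0000, -1.2500]] (det J = -1.7500).
Solving J·Δ = −F gives Δ = (-0.6429, -1.4286).
Then the next iterate is (x, y)₁ = (-0.1429, -3.4286).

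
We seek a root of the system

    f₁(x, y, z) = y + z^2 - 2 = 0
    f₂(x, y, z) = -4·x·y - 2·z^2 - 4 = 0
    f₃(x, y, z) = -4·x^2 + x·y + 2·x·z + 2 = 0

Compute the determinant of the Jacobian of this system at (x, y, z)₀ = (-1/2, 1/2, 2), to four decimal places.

J = [[0, 1, 2·z], [-4·y, -4·x, -4·z], [-8·x + y + 2·z, x, 2·x]].
At the point, J = [[0.0000, 1.0000, 4.0000], [-2.0000, 2.0000, -8.0000], [8.5000, -0.5000, -1.0000]].
det J = -134.0000.

-134.0000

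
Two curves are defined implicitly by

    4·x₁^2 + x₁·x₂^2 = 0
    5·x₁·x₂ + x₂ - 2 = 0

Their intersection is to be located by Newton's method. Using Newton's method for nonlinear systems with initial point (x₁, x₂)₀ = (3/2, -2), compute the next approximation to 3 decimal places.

(1.322, 0.026)

At (3/2, -2): F = (15.000, -19.000).
Jacobian J = [[8·x₁ + x₂^2, 2·x₁·x₂], [5·x₂, 5·x₁ + 1]].
At the point, J = [[16.000, -6.000], [-10.000, 8.500]] (det J = 76.000).
Solving J·Δ = −F gives Δ = (-0.178, 2.026).
Then the next iterate is (x₁, x₂)₁ = (1.322, 0.026).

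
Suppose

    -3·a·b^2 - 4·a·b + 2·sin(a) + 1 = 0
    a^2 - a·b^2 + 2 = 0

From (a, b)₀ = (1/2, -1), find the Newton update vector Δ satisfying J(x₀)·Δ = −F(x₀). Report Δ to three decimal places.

At (1/2, -1): F = (2.45885, 1.750).
Jacobian J = [[-3·b^2 - 4·b + 2·cos(a), -6·a·b - 4·a], [2·a - b^2, -2·a·b]].
At the point, J = [[2.75517, 1.000], [0.000, 1.000]] (det J = 2.75517).
Solving J·Δ = −F gives Δ = (-0.257, -1.750).

(-0.257, -1.750)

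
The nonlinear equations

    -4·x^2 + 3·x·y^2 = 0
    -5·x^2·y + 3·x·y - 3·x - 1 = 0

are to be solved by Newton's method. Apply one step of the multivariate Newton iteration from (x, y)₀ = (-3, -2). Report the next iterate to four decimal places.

At (-3, -2): F = (-72.0000, 116.0000).
Jacobian J = [[-8·x + 3·y^2, 6·x·y], [-10·x·y + 3·y - 3, -5·x^2 + 3·x]].
At the point, J = [[36.0000, 36.0000], [-69.0000, -54.0000]] (det J = 540.0000).
Solving J·Δ = −F gives Δ = (0.5333, 1.4667).
Then the next iterate is (x, y)₁ = (-2.4667, -0.5333).

(-2.4667, -0.5333)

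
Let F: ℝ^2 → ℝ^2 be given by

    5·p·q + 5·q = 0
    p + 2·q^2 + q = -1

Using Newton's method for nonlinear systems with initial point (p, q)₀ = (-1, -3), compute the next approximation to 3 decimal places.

(-1.000, -1.636)

At (-1, -3): F = (0.000, 15.000).
Jacobian J = [[5·q, 5·p + 5], [1, 4·q + 1]].
At the point, J = [[-15.000, 0.000], [1.000, -11.000]] (det J = 165.000).
Solving J·Δ = −F gives Δ = (0.000, 1.364).
Then the next iterate is (p, q)₁ = (-1.000, -1.636).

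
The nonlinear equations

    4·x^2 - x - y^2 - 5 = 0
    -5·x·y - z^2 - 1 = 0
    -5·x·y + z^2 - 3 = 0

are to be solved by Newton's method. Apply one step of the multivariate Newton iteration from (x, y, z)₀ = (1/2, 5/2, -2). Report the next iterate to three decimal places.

(0.295, 0.227, -1.250)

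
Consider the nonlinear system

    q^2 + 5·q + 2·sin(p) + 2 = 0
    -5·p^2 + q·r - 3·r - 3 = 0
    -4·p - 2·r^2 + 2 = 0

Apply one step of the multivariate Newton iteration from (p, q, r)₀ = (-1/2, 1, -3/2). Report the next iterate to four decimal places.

At (-1/2, 1, -3/2): F = (7.041149, -1.2500, -0.5000).
Jacobian J = [[2·cos(p), 2·q + 5, 0], [-10·p, r, q - 3], [-4, 0, -4·r]].
At the point, J = [[1.755165, 7.0000, 0.0000], [5.0000, -1.5000, -2.0000], [-4.0000, 0.0000, 6.0000]] (det J = -169.796486).
Solving J·Δ = −F gives Δ = (-0.0228, -1.0002, 0.0681).
Then the next iterate is (p, q, r)₁ = (-0.5228, -0.0002, -1.4319).

(-0.5228, -0.0002, -1.4319)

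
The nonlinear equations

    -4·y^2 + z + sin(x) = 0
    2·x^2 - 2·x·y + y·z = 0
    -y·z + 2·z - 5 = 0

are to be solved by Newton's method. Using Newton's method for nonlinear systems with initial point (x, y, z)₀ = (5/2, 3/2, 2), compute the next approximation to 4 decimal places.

At (5/2, 3/2, 2): F = (-6.401528, 8.0000, -4.0000).
Jacobian J = [[cos(x), -8·y, 1], [4·x - 2·y, -2·x + z, y], [0, -z, -y + 2]].
At the point, J = [[-0.801144, -12.0000, 1.0000], [7.0000, -3.0000, 1.5000], [0.0000, -2.0000, 0.5000]] (det J = 26.798285).
Solving J·Δ = −F gives Δ = (-3.0747, 0.5077, 10.0309).
Then the next iterate is (x, y, z)₁ = (-0.5747, 2.0077, 12.0309).

(-0.5747, 2.0077, 12.0309)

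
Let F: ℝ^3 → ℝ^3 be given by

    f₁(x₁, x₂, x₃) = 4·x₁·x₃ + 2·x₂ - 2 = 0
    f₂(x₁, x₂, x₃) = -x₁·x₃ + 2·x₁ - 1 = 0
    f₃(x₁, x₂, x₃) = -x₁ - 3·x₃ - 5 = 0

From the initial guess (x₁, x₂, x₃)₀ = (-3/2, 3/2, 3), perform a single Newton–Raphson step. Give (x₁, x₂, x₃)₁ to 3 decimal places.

At (-3/2, 3/2, 3): F = (-17.000, 0.500, -12.500).
Jacobian J = [[4·x₃, 2, 4·x₁], [-x₃ + 2, 0, -x₁], [-1, 0, -3]].
At the point, J = [[12.000, 2.000, -6.000], [-1.000, 0.000, 1.500], [-1.000, 0.000, -3.000]] (det J = -9.000).
Solving J·Δ = −F gives Δ = (-3.833, 22.833, -2.889).
Then the next iterate is (x₁, x₂, x₃)₁ = (-5.333, 24.333, 0.111).

(-5.333, 24.333, 0.111)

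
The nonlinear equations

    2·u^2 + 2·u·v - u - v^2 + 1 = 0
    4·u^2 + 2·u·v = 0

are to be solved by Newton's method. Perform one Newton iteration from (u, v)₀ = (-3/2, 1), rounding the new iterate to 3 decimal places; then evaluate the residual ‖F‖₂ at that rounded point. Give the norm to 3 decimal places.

At (-3/2, 1): F = (3.000, 6.000).
Jacobian J = [[4·u + 2·v - 1, 2·u - 2·v], [8·u + 2·v, 2·u]].
At the point, J = [[-5.000, -5.000], [-10.000, -3.000]] (det J = -35.000).
Solving J·Δ = −F gives Δ = (0.600, 0.000).
Then the next iterate is (u, v)₁ = (-0.900, 1.000).
Re-evaluating at (-0.900, 1.000): F = (0.720, 1.440), so ‖F‖₂ = 1.610.

1.610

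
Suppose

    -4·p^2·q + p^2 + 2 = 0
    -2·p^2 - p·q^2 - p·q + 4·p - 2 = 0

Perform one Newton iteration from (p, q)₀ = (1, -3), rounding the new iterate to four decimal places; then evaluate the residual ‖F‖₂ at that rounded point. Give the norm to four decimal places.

5.2917

At (1, -3): F = (15.0000, -6.0000).
Jacobian J = [[-8·p·q + 2·p, -4·p^2], [-4·p - q^2 - q + 4, -2·p·q - p]].
At the point, J = [[26.0000, -4.0000], [-6.0000, 5.0000]] (det J = 106.0000).
Solving J·Δ = −F gives Δ = (-0.4811, 0.6226).
Then the next iterate is (p, q)₁ = (0.5189, -2.3774).
Re-evaluating at (0.5189, -2.3774): F = (4.829786, -2.162120), so ‖F‖₂ = 5.2917.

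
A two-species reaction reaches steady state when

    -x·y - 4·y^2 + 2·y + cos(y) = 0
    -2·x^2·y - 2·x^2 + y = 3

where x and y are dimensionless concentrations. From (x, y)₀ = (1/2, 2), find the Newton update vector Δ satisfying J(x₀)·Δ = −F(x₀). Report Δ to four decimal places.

(-0.4840, -0.8078)

At (1/2, 2): F = (-13.416147, -2.5000).
Jacobian J = [[-y, -x - 8·y - sin(y) + 2], [-4·x·y - 4·x, -2·x^2 + 1]].
At the point, J = [[-2.0000, -15.409297], [-6.0000, 0.5000]] (det J = -93.455785).
Solving J·Δ = −F gives Δ = (-0.4840, -0.8078).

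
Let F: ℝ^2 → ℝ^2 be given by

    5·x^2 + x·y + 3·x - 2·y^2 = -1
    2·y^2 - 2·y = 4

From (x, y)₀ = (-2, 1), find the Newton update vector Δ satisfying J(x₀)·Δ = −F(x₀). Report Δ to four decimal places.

At (-2, 1): F = (11.0000, -4.0000).
Jacobian J = [[10·x + y + 3, x - 4·y], [0, 4·y - 2]].
At the point, J = [[-16.0000, -6.0000], [0.0000, 2.0000]] (det J = -32.0000).
Solving J·Δ = −F gives Δ = (-0.0625, 2.0000).

(-0.0625, 2.0000)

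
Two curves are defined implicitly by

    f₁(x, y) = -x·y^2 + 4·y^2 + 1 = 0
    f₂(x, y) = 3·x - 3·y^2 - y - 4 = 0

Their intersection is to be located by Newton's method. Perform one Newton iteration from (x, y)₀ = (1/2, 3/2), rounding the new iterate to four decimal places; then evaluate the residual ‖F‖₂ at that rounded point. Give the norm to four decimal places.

2.2489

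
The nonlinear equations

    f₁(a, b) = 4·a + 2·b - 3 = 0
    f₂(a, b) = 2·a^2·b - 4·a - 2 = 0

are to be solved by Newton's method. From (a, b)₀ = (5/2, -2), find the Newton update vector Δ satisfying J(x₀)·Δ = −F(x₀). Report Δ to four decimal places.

(-1.1378, 0.7755)

At (5/2, -2): F = (3.0000, -37.0000).
Jacobian J = [[4, 2], [4·a·b - 4, 2·a^2]].
At the point, J = [[4.0000, 2.0000], [-24.0000, 12.5000]] (det J = 98.0000).
Solving J·Δ = −F gives Δ = (-1.1378, 0.7755).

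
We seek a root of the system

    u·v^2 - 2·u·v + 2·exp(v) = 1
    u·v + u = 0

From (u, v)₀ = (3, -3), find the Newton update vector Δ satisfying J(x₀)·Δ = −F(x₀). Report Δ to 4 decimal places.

(-3.9644, -0.6430)

At (3, -3): F = (44.099574, -6.0000).
Jacobian J = [[v^2 - 2·v, 2·u·v - 2·u + 2·exp(v)], [v + 1, u]].
At the point, J = [[15.0000, -23.900426], [-2.0000, 3.0000]] (det J = -2.800852).
Solving J·Δ = −F gives Δ = (-3.9644, -0.6430).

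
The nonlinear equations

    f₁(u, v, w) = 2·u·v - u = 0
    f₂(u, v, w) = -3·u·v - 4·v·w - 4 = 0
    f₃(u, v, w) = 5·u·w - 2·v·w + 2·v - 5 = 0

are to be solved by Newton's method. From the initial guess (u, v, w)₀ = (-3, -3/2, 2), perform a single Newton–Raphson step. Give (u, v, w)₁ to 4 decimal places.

At (-3, -3/2, 2): F = (12.0000, -5.5000, -32.0000).
Jacobian J = [[2·v - 1, 2·u, 0], [-3·v, -3·u - 4·w, -4·v], [5·w, -2·w + 2, 5·u - 2·v]].
At the point, J = [[-4.0000, -6.0000, 0.0000], [4.5000, 1.0000, 6.0000], [10.0000, -2.0000, -12.0000]] (det J = -684.0000).
Solving J·Δ = −F gives Δ = (2.2632, 0.4912, -0.8626).
Then the next iterate is (u, v, w)₁ = (-0.7368, -1.0088, 1.1374).

(-0.7368, -1.0088, 1.1374)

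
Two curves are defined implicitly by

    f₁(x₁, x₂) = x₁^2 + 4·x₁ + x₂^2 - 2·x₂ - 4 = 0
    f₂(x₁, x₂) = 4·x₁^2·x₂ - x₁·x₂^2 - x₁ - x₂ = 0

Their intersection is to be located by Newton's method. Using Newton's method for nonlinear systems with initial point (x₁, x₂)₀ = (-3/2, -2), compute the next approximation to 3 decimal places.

(-1.065, -1.886)

At (-3/2, -2): F = (0.250, -8.500).
Jacobian J = [[2·x₁ + 4, 2·x₂ - 2], [8·x₁·x₂ - x₂^2 - 1, 4·x₁^2 - 2·x₁·x₂ - 1]].
At the point, J = [[1.000, -6.000], [19.000, 2.000]] (det J = 116.000).
Solving J·Δ = −F gives Δ = (0.435, 0.114).
Then the next iterate is (x₁, x₂)₁ = (-1.065, -1.886).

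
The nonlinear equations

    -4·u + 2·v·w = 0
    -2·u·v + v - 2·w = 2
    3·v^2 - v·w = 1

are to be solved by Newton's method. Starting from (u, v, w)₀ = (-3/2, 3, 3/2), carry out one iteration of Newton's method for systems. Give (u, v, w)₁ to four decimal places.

At (-3/2, 3, 3/2): F = (15.0000, 7.0000, 21.5000).
Jacobian J = [[-4, 2·w, 2·v], [-2·v, -2·u + 1, -2], [0, 6·v - w, -v]].
At the point, J = [[-4.0000, 3.0000, 6.0000], [-6.0000, 4.0000, -2.0000], [0.0000, 16.5000, -3.0000]] (det J = -732.0000).
Solving J·Δ = −F gives Δ = (0.5820, -1.5464, -1.3388).
Then the next iterate is (u, v, w)₁ = (-0.9180, 1.4536, 0.1612).

(-0.9180, 1.4536, 0.1612)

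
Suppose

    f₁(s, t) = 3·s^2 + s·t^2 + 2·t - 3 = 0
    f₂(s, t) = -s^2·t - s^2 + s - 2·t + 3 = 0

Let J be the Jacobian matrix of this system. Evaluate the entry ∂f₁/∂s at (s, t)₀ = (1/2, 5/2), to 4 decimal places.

9.2500

∂f₁/∂s = 6·s + t^2.
At (1/2, 5/2) this is 9.2500.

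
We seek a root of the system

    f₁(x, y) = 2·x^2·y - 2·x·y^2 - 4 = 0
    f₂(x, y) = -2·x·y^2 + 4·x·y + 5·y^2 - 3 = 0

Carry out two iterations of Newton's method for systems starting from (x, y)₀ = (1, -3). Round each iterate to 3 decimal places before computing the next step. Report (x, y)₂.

At (1, -3): F = (-28.000, 12.000).
Jacobian J = [[4·x·y - 2·y^2, 2·x^2 - 4·x·y], [-2·y^2 + 4·y, -4·x·y + 4·x + 10·y]].
At the point, J = [[-30.000, 14.000], [-30.000, -14.000]] (det J = 840.000).
Solving J·Δ = −F gives Δ = (-0.267, 1.429).
Then the next iterate is (x, y)₁ = (0.733, -1.571).
Round to (0.733, -1.571) and repeat: F = (-9.30631, 1.11588), J = [[-9.54225, 5.68075], [-11.22008, -8.17183]].
Δ = (-0.492, 0.812), so (x, y)₂ = (0.241, -0.759).

(0.241, -0.759)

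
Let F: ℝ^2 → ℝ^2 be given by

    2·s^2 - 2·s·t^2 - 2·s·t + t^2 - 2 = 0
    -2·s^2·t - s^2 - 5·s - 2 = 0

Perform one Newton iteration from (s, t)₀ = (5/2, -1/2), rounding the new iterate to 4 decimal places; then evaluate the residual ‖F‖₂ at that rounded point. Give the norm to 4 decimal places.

6.5755

At (5/2, -1/2): F = (12.0000, -14.5000).
Jacobian J = [[4·s - 2·t^2 - 2·t, -4·s·t - 2·s + 2·t], [-4·s·t - 2·s - 5, -2·s^2]].
At the point, J = [[10.5000, -1.0000], [-5.0000, -12.5000]] (det J = -136.2500).
Solving J·Δ = −F gives Δ = (-1.2073, -0.6771).
Then the next iterate is (s, t)₁ = (1.2927, -1.1771).
Re-evaluating at (1.2927, -1.1771): F = (2.188747, -6.200533), so ‖F‖₂ = 6.5755.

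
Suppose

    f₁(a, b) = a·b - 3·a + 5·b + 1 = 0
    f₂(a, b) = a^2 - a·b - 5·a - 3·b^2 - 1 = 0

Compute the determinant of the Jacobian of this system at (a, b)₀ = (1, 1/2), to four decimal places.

J = [[b - 3, a + 5], [2·a - b - 5, -a - 6·b]].
At the point, J = [[-2.5000, 6.0000], [-3.5000, -4.0000]].
det J = 31.0000.

31.0000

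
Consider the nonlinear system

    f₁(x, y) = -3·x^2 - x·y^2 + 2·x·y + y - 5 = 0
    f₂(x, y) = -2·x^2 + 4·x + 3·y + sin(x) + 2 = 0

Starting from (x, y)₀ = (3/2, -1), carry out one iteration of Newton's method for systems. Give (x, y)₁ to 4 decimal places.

(-1.2665, -3.2783)

At (3/2, -1): F = (-17.2500, 1.497495).
Jacobian J = [[-6·x - y^2 + 2·y, -2·x·y + 2·x + 1], [-4·x + cos(x) + 4, 3]].
At the point, J = [[-12.0000, 7.0000], [-1.929263, 3.0000]] (det J = -22.495160).
Solving J·Δ = −F gives Δ = (-2.7665, -2.2783).
Then the next iterate is (x, y)₁ = (-1.2665, -3.2783).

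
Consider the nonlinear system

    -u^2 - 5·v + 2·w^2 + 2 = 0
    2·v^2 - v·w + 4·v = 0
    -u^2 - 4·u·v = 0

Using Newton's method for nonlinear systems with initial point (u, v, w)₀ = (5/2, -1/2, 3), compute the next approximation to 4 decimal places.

(3.7967, -1.0140, 1.9720)

At (5/2, -1/2, 3): F = (16.2500, 0.0000, -1.2500).
Jacobian J = [[-2·u, -5, 4·w], [0, 4·v - w + 4, -v], [-2·u - 4·v, -4·u, 0]].
At the point, J = [[-5.0000, -5.0000, 12.0000], [0.0000, -1.0000, 0.5000], [-3.0000, -10.0000, 0.0000]] (det J = -53.5000).
Solving J·Δ = −F gives Δ = (1.2967, -0.5140, -1.0280).
Then the next iterate is (u, v, w)₁ = (3.7967, -1.0140, 1.9720).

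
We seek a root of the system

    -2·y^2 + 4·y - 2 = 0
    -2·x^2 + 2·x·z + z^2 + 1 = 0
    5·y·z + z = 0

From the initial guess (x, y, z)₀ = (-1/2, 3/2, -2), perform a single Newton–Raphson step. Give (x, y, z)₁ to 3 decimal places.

(-1.515, 1.250, -0.294)

At (-1/2, 3/2, -2): F = (-0.500, 6.500, -17.000).
Jacobian J = [[0, -4·y + 4, 0], [-4·x + 2·z, 0, 2·x + 2·z], [0, 5·z, 5·y + 1]].
At the point, J = [[0.000, -2.000, 0.000], [-2.000, 0.000, -5.000], [0.000, -10.000, 8.500]] (det J = -34.000).
Solving J·Δ = −F gives Δ = (-1.015, -0.250, 1.706).
Then the next iterate is (x, y, z)₁ = (-1.515, 1.250, -0.294).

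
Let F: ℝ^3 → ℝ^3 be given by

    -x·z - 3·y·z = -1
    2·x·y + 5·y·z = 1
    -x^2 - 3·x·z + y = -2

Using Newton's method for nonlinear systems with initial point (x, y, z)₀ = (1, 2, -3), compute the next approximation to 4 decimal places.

(0.4625, 1.8250, -0.3125)

At (1, 2, -3): F = (22.0000, -27.0000, 12.0000).
Jacobian J = [[-z, -3·z, -x - 3·y], [2·y, 2·x + 5·z, 5·y], [-2·x - 3·z, 1, -3·x]].
At the point, J = [[3.0000, 9.0000, -7.0000], [4.0000, -13.0000, 10.0000], [7.0000, 1.0000, -3.0000]] (det J = 160.0000).
Solving J·Δ = −F gives Δ = (-0.5375, -0.1750, 2.6875).
Then the next iterate is (x, y, z)₁ = (0.4625, 1.8250, -0.3125).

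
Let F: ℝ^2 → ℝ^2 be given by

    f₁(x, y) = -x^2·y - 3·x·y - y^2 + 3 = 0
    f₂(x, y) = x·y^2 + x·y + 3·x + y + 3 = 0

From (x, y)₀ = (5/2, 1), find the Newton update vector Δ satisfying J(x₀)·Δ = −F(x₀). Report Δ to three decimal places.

At (5/2, 1): F = (-11.750, 16.500).
Jacobian J = [[-2·x·y - 3·y, -x^2 - 3·x - 2·y], [y^2 + y + 3, 2·x·y + x + 1]].
At the point, J = [[-8.000, -15.750], [5.000, 8.500]] (det J = 10.750).
Solving J·Δ = −F gives Δ = (-14.884, 6.814).

(-14.884, 6.814)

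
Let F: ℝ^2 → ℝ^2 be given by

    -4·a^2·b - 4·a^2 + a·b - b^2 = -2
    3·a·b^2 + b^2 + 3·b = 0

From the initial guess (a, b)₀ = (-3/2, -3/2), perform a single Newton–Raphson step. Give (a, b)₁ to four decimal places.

(-1.6000, -0.5333)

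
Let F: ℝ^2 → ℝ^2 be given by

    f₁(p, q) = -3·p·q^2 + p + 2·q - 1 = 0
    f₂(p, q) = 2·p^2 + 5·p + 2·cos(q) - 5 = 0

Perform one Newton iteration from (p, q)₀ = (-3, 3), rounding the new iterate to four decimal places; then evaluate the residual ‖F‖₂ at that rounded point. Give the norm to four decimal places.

15.6453

At (-3, 3): F = (83.0000, -3.979985).
Jacobian J = [[-3·q^2 + 1, -6·p·q + 2], [4·p + 5, -2·sin(q)]].
At the point, J = [[-26.0000, 56.0000], [-7.0000, -0.282240]] (det J = 399.338240).
Solving J·Δ = −F gives Δ = (-0.4995, -1.7140).
Then the next iterate is (p, q)₁ = (-3.4995, 1.2860).
Re-evaluating at (-3.4995, 1.2860): F = (15.434877, 2.557424), so ‖F‖₂ = 15.6453.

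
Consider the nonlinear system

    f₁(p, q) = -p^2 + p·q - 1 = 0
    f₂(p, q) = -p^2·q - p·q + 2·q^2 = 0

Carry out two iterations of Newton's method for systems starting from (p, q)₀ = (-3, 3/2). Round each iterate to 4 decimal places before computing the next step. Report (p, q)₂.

At (-3, 3/2): F = (-14.5000, -4.5000).
Jacobian J = [[-2·p + q, p], [-2·p·q - q, -p^2 - p + 4·q]].
At the point, J = [[7.5000, -3.0000], [7.5000, 0.0000]] (det J = 22.5000).
Solving J·Δ = −F gives Δ = (0.6000, -3.3333).
Then the next iterate is (p, q)₁ = (-2.4000, -1.8333).
Round to (-2.4000, -1.8333) and repeat: F = (-2.360080, 12.881866), J = [[2.9667, -2.4000], [-6.966540, -10.6932]].
Δ = (1.1592, 0.4495), so (p, q)₂ = (-1.2408, -1.3838).

(-1.2408, -1.3838)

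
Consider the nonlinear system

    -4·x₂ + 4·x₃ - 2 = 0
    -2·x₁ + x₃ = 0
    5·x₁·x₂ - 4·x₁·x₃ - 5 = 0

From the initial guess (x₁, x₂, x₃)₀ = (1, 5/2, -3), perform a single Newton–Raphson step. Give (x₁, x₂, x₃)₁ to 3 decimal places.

At (1, 5/2, -3): F = (-24.000, -5.000, 19.500).
Jacobian J = [[0, -4, 4], [-2, 0, 1], [5·x₂ - 4·x₃, 5·x₁, -4·x₁]].
At the point, J = [[0.000, -4.000, 4.000], [-2.000, 0.000, 1.000], [24.500, 5.000, -4.000]] (det J = -106.000).
Solving J·Δ = −F gives Δ = (0.208, -0.585, 5.415).
Then the next iterate is (x₁, x₂, x₃)₁ = (1.208, 1.915, 2.415).

(1.208, 1.915, 2.415)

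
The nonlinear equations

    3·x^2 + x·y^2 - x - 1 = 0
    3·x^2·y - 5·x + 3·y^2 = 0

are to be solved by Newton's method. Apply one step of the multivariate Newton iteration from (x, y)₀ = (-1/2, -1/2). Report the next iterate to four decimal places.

(-0.3313, 0.5153)

At (-1/2, -1/2): F = (0.1250, 2.8750).
Jacobian J = [[6·x + y^2 - 1, 2·x·y], [6·x·y - 5, 3·x^2 + 6·y]].
At the point, J = [[-3.7500, 0.5000], [-3.5000, -2.2500]] (det J = 10.1875).
Solving J·Δ = −F gives Δ = (0.1687, 1.0153).
Then the next iterate is (x, y)₁ = (-0.3313, 0.5153).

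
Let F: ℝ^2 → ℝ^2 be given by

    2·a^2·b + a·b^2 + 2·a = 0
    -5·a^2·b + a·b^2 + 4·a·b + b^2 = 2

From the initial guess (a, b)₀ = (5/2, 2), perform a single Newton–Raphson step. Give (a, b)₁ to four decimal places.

(1.9055, 0.9092)

At (5/2, 2): F = (40.0000, -30.5000).
Jacobian J = [[4·a·b + b^2 + 2, 2·a^2 + 2·a·b], [-10·a·b + b^2 + 4·b, -5·a^2 + 2·a·b + 4·a + 2·b]].
At the point, J = [[26.0000, 22.5000], [-38.0000, -7.2500]] (det J = 666.5000).
Solving J·Δ = −F gives Δ = (-0.5945, -1.0908).
Then the next iterate is (a, b)₁ = (1.9055, 0.9092).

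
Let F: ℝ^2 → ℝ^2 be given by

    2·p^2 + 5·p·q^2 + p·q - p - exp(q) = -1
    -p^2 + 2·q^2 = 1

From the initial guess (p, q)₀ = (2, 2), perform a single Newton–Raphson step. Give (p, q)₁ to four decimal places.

(1.3385, 1.2942)

At (2, 2): F = (43.610944, 3.0000).
Jacobian J = [[4·p + 5·q^2 + q - 1, 10·p·q + p - exp(q)], [-2·p, 4·q]].
At the point, J = [[29.0000, 34.610944], [-4.0000, 8.0000]] (det J = 370.443776).
Solving J·Δ = −F gives Δ = (-0.6615, -0.7058).
Then the next iterate is (p, q)₁ = (1.3385, 1.2942).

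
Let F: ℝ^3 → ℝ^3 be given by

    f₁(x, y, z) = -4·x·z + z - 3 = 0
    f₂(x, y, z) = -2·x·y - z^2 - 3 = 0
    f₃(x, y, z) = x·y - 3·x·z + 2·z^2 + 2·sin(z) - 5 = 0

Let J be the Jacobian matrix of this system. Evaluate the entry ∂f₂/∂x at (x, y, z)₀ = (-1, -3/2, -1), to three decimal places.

∂f₂/∂x = -2·y.
At (-1, -3/2, -1) this is 3.000.

3.000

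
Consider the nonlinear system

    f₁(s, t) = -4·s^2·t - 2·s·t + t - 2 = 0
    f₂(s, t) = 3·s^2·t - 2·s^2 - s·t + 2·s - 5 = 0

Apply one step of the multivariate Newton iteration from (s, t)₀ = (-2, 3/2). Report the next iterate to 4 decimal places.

(-0.8654, 1.9842)

At (-2, 3/2): F = (-18.5000, 4.0000).
Jacobian J = [[-8·s·t - 2·t, -4·s^2 - 2·s + 1], [6·s·t - 4·s - t + 2, 3·s^2 - s]].
At the point, J = [[21.0000, -11.0000], [-9.5000, 14.0000]] (det J = 189.5000).
Solving J·Δ = −F gives Δ = (1.1346, 0.4842).
Then the next iterate is (s, t)₁ = (-0.8654, 1.9842).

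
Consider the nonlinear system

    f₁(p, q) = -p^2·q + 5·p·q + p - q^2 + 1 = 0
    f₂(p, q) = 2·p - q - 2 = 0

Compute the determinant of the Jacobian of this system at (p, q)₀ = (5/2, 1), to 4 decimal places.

J = [[-2·p·q + 5·q + 1, -p^2 + 5·p - 2·q], [2, -1]].
At the point, J = [[1.0000, 4.2500], [2.0000, -1.0000]].
det J = -9.5000.

-9.5000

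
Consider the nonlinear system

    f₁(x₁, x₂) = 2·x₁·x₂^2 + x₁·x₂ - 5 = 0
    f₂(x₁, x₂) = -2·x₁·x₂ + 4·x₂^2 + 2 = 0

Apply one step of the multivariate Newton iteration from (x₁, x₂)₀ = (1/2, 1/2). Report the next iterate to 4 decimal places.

(4.3333, 0.9444)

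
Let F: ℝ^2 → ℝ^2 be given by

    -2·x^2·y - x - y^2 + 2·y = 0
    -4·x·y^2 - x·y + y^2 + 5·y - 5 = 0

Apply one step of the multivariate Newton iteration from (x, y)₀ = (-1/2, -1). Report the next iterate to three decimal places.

At (-1/2, -1): F = (-2.000, -7.500).
Jacobian J = [[-4·x·y - 1, -2·x^2 - 2·y + 2], [-4·y^2 - y, -8·x·y - x + 2·y + 5]].
At the point, J = [[-3.000, 3.500], [-3.000, -0.500]] (det J = 12.000).
Solving J·Δ = −F gives Δ = (-2.271, -1.375).
Then the next iterate is (x, y)₁ = (-2.771, -2.375).

(-2.771, -2.375)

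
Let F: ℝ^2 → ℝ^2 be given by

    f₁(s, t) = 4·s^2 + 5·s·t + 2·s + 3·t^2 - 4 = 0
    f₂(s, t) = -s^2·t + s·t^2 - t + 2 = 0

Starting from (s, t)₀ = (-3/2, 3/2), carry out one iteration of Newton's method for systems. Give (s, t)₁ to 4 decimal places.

At (-3/2, 3/2): F = (-2.5000, -6.2500).
Jacobian J = [[8·s + 5·t + 2, 5·s + 6·t], [-2·s·t + t^2, -s^2 + 2·s·t - 1]].
At the point, J = [[-2.5000, 1.5000], [6.7500, -7.7500]] (det J = 9.2500).
Solving J·Δ = −F gives Δ = (-3.1081, -3.5135).
Then the next iterate is (s, t)₁ = (-4.6081, -2.0135).

(-4.6081, -2.0135)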